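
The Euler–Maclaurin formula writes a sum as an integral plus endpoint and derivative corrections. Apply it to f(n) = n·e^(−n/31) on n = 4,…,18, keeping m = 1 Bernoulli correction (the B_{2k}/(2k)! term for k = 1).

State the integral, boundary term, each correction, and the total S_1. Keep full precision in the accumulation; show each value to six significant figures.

S_1 ≈ 110.468

∫_4^18 x·e^(−x/31) dx evaluates to 103.719.
Endpoint term: (f(4) + f(18))/2 = (3.51578 + 10.0717)/2 = 6.79373.
So far: 110.513.
Correction k=1: B_{2}/2! · (f^{(1)}(18) − f^{(1)}(4)) = 1/12 · (0.234645 − 0.765533) = -0.0442407.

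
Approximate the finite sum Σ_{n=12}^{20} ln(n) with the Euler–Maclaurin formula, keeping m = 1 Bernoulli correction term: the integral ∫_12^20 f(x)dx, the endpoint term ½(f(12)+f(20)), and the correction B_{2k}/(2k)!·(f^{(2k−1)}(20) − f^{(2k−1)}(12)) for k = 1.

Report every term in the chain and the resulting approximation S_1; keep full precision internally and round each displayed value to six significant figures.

Integral: ∫_12^20 ln(x) dx = 22.0958.
Endpoint term: (f(12) + f(20))/2 = (2.48491 + 2.99573)/2 = 2.74032.
Integral + boundary = 24.8361.
Correction k=1: B_{2}/2! · (f^{(1)}(20) − f^{(1)}(12)) = 1/12 · (0.0500000 − 0.0833333) = -0.00277778.

S_1 ≈ 24.8333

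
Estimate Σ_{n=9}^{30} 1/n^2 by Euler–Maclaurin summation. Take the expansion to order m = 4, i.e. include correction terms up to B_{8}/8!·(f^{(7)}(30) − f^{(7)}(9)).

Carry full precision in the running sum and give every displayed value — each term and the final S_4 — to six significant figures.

Integral: ∫_9^30 1/x^2 dx = 0.0777778.
½[f(9) + f(30)] = ½[0.0123457 + 0.00111111] = 0.00672840.
So far: 0.0845062.
Order-1 term: 1/12 · (-7.40741e-05 − (-0.00274348)) = 0.000222451.
After k=1: 0.0847286.
Order-2 term: −1/720 · (-9.87654e-07 − (-0.000406442)) = -5.63131e-07.
After k=2: 0.0847281.
Order-3 term: 1/30240 · (-3.29218e-08 − (-0.000150534)) = 4.97689e-09.
After k=3: 0.0847281.
Order-4 term: −1/1209600 · (-2.04847e-09 − (-0.000104073)) = -8.60375e-11.

S_4 ≈ 0.0847281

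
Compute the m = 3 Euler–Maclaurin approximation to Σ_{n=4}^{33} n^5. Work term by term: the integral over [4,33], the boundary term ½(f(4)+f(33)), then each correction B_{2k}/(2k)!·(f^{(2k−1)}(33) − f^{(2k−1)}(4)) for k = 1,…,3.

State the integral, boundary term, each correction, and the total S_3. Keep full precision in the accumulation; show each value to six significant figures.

The integral term ∫_4^33 x^5 dx = 2.15244e+08.
Boundary: ½(f(4) + f(33)) = ½(1024.00 + 3.91354e+07) = 1.95682e+07.
Running total after boundary: 2.34812e+08.
Correction k=1: B_{2}/2! · (f^{(1)}(33) − f^{(1)}(4)) = 1/12 · (5.92960e+06 − 1280.00) = 494027.
Running total after k=1: 2.35306e+08.
Correction k=2: B_{4}/4! · (f^{(3)}(33) − f^{(3)}(4)) = −1/720 · (65340.0 − 960.000) = -89.4167.
Running total after k=2: 2.35306e+08.
Correction k=3: B_{6}/6! · (f^{(5)}(33) − f^{(5)}(4)) = 1/30240 · (120.000 − 120.000) = 0.00000.

S_3 ≈ 2.35306e+08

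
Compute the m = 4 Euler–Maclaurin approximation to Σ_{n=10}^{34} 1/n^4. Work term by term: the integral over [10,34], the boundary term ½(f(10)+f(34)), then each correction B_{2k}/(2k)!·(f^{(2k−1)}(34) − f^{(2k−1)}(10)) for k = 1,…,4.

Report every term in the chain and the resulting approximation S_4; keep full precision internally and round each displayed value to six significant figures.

∫_10^34 1/x^4 dx evaluates to 0.000324852.
Endpoint term: (f(10) + f(34))/2 = (0.000100000 + 7.48315e-07)/2 = 5.03742e-05.
So far: 0.000375227.
k=1: B_{2}/(2)! × [f^{(1)}(34) − f^{(1)}(10)] = 1/12 × (-8.80370e-08 − (-4.00000e-05)) = 3.32600e-06.
Partial sum through k=1: 0.000378553.
k=2: B_{4}/(4)! × [f^{(3)}(34) − f^{(3)}(10)] = −1/720 × (-2.28470e-09 − (-1.20000e-05)) = -1.66635e-08.
Partial sum through k=2: 0.000378536.
k=3: B_{6}/(6)! × [f^{(5)}(34) − f^{(5)}(10)] = 1/30240 × (-1.10677e-10 − (-6.72000e-06)) = 2.22219e-10.
Partial sum through k=3: 0.000378536.
k=4: B_{8}/(8)! × [f^{(7)}(34) − f^{(7)}(10)] = −1/1209600 × (-8.61675e-12 − (-6.04800e-06)) = -4.99999e-12.

S_4 ≈ 0.000378536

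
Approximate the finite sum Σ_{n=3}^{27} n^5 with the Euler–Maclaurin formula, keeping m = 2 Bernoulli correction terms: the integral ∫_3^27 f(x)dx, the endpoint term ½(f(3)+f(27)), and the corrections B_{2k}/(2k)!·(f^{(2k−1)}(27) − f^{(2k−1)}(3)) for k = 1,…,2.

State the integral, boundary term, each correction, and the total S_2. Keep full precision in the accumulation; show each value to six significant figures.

S_2 ≈ 7.19659e+07

The integral term ∫_3^27 x^5 dx = 6.45700e+07.
½[f(3) + f(27)] = ½[243.000 + 1.43489e+07] = 7.17458e+06.
Integral + boundary = 7.17445e+07.
Correction k=1: B_{2}/2! · (f^{(1)}(27) − f^{(1)}(3)) = 1/12 · (2.65720e+06 − 405.000) = 221400.
Running total after k=1: 7.19659e+07.
Correction k=2: B_{4}/4! · (f^{(3)}(27) − f^{(3)}(3)) = −1/720 · (43740.0 − 540.000) = -60.0000.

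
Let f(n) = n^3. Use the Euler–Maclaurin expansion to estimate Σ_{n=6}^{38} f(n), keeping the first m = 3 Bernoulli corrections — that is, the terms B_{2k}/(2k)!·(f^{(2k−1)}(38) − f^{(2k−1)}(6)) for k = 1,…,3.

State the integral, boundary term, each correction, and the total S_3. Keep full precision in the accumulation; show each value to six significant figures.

Integral: ∫_6^38 x^3 dx = 520960.
Endpoint term: (f(6) + f(38))/2 = (216.000 + 54872.0)/2 = 27544.0.
Running total after boundary: 548504.
k=1: B_{2}/(2)! × [f^{(1)}(38) − f^{(1)}(6)] = 1/12 × (4332.00 − 108.000) = 352.000.
Partial sum through k=1: 548856.
k=2: B_{4}/(4)! × [f^{(3)}(38) − f^{(3)}(6)] = −1/720 × (6.00000 − 6.00000) = 0.00000.
Partial sum through k=2: 548856.
k=3: B_{6}/(6)! × [f^{(5)}(38) − f^{(5)}(6)] = 1/30240 × (0.00000 − 0.00000) = 0.00000.

S_3 ≈ 548856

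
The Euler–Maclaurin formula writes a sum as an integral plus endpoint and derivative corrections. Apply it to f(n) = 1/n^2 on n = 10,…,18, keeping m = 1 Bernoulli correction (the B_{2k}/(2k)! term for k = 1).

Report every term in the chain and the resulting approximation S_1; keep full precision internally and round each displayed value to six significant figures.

The integral term ∫_10^18 1/x^2 dx = 0.0444444.
½[f(10) + f(18)] = ½[0.0100000 + 0.00308642] = 0.00654321.
Integral + boundary = 0.0509877.
Correction k=1: B_{2}/2! · (f^{(1)}(18) − f^{(1)}(10)) = 1/12 · (-0.000342936 − (-0.00200000)) = 0.000138089.

S_1 ≈ 0.0511257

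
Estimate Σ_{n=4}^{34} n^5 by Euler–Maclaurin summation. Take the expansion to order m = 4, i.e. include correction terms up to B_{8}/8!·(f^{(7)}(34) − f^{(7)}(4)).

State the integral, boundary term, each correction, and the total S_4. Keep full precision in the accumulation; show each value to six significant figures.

The integral term ∫_4^34 x^5 dx = 2.57467e+08.
Endpoint term: (f(4) + f(34))/2 = (1024.00 + 4.54354e+07)/2 = 2.27182e+07.
Integral + boundary = 2.80185e+08.
Order-1 term: 1/12 · (6.68168e+06 − 1280.00) = 556700.
Partial sum through k=1: 2.80742e+08.
Order-2 term: −1/720 · (69360.0 − 960.000) = -95.0000.
Partial sum through k=2: 2.80742e+08.
Order-3 term: 1/30240 · (120.000 − 120.000) = 0.00000.
Partial sum through k=3: 2.80742e+08.
Order-4 term: −1/1209600 · (0.00000 − 0.00000) = 0.00000.

S_4 ≈ 2.80742e+08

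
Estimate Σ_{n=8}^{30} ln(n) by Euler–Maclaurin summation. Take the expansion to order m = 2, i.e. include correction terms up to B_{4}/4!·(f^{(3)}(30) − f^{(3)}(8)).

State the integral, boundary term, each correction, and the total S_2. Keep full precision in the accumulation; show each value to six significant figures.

S_2 ≈ 66.1331

Integral: ∫_8^30 ln(x) dx = 63.4004.
½[f(8) + f(30)] = ½[2.07944 + 3.40120] = 2.74032.
Running total after boundary: 66.1407.
Order-1 term: 1/12 · (0.0333333 − 0.125000) = -0.00763889.
Partial sum through k=1: 66.1331.
Order-2 term: −1/720 · (7.40741e-05 − 0.00390625) = 5.32247e-06.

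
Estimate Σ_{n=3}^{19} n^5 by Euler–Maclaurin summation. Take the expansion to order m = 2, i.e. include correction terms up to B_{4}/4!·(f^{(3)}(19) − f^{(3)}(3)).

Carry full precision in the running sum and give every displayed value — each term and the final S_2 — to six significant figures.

S_2 ≈ 9.13327e+06

The integral term ∫_3^19 x^5 dx = 7.84086e+06.
½[f(3) + f(19)] = ½[243.000 + 2.47610e+06] = 1.23817e+06.
So far: 9.07903e+06.
Correction k=1: B_{2}/2! · (f^{(1)}(19) − f^{(1)}(3)) = 1/12 · (651605 − 405.000) = 54266.7.
Running total after k=1: 9.13330e+06.
Correction k=2: B_{4}/4! · (f^{(3)}(19) − f^{(3)}(3)) = −1/720 · (21660.0 − 540.000) = -29.3333.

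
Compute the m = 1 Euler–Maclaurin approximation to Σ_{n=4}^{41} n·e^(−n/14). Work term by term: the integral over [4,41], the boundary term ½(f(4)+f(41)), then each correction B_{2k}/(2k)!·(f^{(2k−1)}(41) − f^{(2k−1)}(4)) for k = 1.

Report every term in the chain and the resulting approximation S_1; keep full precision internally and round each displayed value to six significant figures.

S_1 ≈ 150.744

Integral: ∫_4^41 x·e^(−x/14) dx = 148.198.
Endpoint term: (f(4) + f(41))/2 = (3.00591 + 2.19241)/2 = 2.59916.
Integral + boundary = 150.797.
Correction k=1: B_{2}/2! · (f^{(1)}(41) − f^{(1)}(4)) = 1/12 · (-0.103127 − 0.536769) = -0.0533247.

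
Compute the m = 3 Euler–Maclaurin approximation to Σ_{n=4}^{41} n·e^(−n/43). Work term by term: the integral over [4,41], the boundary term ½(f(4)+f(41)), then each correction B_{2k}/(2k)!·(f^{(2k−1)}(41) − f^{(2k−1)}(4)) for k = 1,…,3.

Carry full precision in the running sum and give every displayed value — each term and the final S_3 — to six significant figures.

The integral term ∫_4^41 x·e^(−x/43) dx = 449.435.
½[f(4) + f(41)] = ½[3.64469 + 15.8012] = 9.72293.
So far: 459.158.
Correction k=1: B_{2}/2! · (f^{(1)}(41) − f^{(1)}(4)) = 1/12 · (0.0179253 − 0.826412) = -0.0673739.
Partial sum through k=1: 459.091.
Correction k=2: B_{4}/4! · (f^{(3)}(41) − f^{(3)}(4)) = −1/720 · (0.000426562 − 0.00143253) = 1.39718e-06.
Partial sum through k=2: 459.091.
Correction k=3: B_{6}/6! · (f^{(5)}(41) − f^{(5)}(4)) = 1/30240 · (4.56155e-07 − 1.30780e-06) = -2.81628e-11.

S_3 ≈ 459.091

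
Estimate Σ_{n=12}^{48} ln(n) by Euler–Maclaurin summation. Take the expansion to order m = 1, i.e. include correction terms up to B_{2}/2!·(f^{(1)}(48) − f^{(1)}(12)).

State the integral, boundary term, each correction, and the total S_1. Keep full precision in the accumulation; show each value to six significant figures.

S_1 ≈ 123.172

∫_12^48 ln(x) dx evaluates to 119.999.
Endpoint term: (f(12) + f(48))/2 = (2.48491 + 3.87120)/2 = 3.17805.
Integral + boundary = 123.177.
Correction k=1: B_{2}/2! · (f^{(1)}(48) − f^{(1)}(12)) = 1/12 · (0.0208333 − 0.0833333) = -0.00520833.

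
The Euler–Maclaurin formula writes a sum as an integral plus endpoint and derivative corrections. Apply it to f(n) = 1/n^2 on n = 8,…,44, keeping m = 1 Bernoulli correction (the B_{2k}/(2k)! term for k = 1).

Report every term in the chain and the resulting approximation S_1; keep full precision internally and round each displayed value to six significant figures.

S_1 ≈ 0.110667

Integral: ∫_8^44 1/x^2 dx = 0.102273.
Boundary: ½(f(8) + f(44)) = ½(0.0156250 + 0.000516529) = 0.00807076.
Running total after boundary: 0.110343.
k=1: B_{2}/(2)! × [f^{(1)}(44) − f^{(1)}(8)] = 1/12 × (-2.34786e-05 − (-0.00390625)) = 0.000323564.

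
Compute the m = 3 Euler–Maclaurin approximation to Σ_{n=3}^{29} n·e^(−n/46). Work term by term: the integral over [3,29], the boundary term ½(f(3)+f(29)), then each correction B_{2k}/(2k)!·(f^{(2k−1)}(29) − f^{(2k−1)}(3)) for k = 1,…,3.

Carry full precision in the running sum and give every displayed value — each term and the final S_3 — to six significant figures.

Integral: ∫_3^29 x·e^(−x/46) dx = 275.048.
Endpoint term: (f(3) + f(29))/2 = (2.81059 + 15.4384)/2 = 9.12452.
Running total after boundary: 284.172.
Order-1 term: 1/12 · (0.196742 − 0.875764) = -0.0565852.
After k=1: 284.116.
Order-2 term: −1/720 · (0.000596154 − 0.00129938) = 9.76705e-07.
After k=2: 284.116.
Order-3 term: 1/30240 · (5.19532e-07 − 1.03255e-06) = -1.69650e-11.

S_3 ≈ 284.116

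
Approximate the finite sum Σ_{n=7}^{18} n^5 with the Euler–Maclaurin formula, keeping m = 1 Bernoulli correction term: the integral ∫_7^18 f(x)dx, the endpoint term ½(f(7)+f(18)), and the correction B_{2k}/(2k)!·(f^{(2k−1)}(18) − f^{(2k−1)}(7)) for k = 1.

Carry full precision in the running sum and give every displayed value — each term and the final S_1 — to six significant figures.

The integral term ∫_7^18 x^5 dx = 5.64910e+06.
½[f(7) + f(18)] = ½[16807.0 + 1.88957e+06] = 953188.
Running total after boundary: 6.60228e+06.
k=1: B_{2}/(2)! × [f^{(1)}(18) − f^{(1)}(7)] = 1/12 × (524880 − 12005.0) = 42739.6.

S_1 ≈ 6.64502e+06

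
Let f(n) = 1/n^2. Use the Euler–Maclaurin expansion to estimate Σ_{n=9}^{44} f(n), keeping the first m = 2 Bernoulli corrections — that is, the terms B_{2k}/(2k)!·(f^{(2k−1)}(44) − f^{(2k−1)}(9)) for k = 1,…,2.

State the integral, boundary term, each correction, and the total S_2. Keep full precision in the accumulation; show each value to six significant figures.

S_2 ≈ 0.0950410

The integral term ∫_9^44 1/x^2 dx = 0.0883838.
½[f(9) + f(44)] = ½[0.0123457 + 0.000516529] = 0.00643110.
Integral + boundary = 0.0948149.
k=1: B_{2}/(2)! × [f^{(1)}(44) − f^{(1)}(9)] = 1/12 × (-2.34786e-05 − (-0.00274348)) = 0.000226667.
After k=1: 0.0950416.
k=2: B_{4}/(4)! × [f^{(3)}(44) − f^{(3)}(9)] = −1/720 × (-1.45528e-07 − (-0.000406442)) = -5.64301e-07.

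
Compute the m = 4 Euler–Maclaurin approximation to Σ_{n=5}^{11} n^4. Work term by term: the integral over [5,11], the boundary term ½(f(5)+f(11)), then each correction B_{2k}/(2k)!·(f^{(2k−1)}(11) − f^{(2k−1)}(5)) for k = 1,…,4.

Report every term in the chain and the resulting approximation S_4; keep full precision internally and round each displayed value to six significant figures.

S_4 ≈ 39620.0

The integral term ∫_5^11 x^4 dx = 31585.2.
Boundary: ½(f(5) + f(11)) = ½(625.000 + 14641.0) = 7633.00.
Running total after boundary: 39218.2.
Correction k=1: B_{2}/2! · (f^{(1)}(11) − f^{(1)}(5)) = 1/12 · (5324.00 − 500.000) = 402.000.
Running total after k=1: 39620.2.
Correction k=2: B_{4}/4! · (f^{(3)}(11) − f^{(3)}(5)) = −1/720 · (264.000 − 120.000) = -0.200000.
Running total after k=2: 39620.0.
Correction k=3: B_{6}/6! · (f^{(5)}(11) − f^{(5)}(5)) = 1/30240 · (0.00000 − 0.00000) = 0.00000.
Running total after k=3: 39620.0.
Correction k=4: B_{8}/8! · (f^{(7)}(11) − f^{(7)}(5)) = −1/1209600 · (0.00000 − 0.00000) = 0.00000.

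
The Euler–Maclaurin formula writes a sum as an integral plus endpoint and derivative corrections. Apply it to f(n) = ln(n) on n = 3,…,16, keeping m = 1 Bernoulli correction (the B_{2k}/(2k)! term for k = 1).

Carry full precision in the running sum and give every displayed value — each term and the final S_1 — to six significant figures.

Integral: ∫_3^16 ln(x) dx = 28.0656.
Endpoint term: (f(3) + f(16))/2 = (1.09861 + 2.77259)/2 = 1.93560.
Running total after boundary: 30.0012.
Correction k=1: B_{2}/2! · (f^{(1)}(16) − f^{(1)}(3)) = 1/12 · (0.0625000 − 0.333333) = -0.0225694.

S_1 ≈ 29.9786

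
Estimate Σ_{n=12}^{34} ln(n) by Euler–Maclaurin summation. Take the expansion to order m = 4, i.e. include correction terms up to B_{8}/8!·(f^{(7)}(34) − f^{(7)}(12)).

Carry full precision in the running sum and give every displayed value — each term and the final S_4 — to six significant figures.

S_4 ≈ 71.0785

The integral term ∫_12^34 ln(x) dx = 68.0774.
½[f(12) + f(34)] = ½[2.48491 + 3.52636] = 3.00563.
Running total after boundary: 71.0830.
Order-1 term: 1/12 · (0.0294118 − 0.0833333) = -0.00449346.
Partial sum through k=1: 71.0785.
Order-2 term: −1/720 · (5.08854e-05 − 0.00115741) = 1.53684e-06.
Partial sum through k=2: 71.0785.
Order-3 term: 1/30240 · (5.28222e-07 − 9.64506e-05) = -3.17204e-09.
Partial sum through k=3: 71.0785.
Order-4 term: −1/1209600 · (1.37082e-08 − 2.00939e-05) = 1.66007e-11.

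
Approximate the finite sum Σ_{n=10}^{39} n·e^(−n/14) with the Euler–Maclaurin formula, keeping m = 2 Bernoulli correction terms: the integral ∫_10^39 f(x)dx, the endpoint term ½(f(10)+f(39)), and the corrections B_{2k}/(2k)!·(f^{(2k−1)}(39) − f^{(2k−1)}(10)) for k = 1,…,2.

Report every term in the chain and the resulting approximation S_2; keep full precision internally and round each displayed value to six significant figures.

S_2 ≈ 122.345

Integral: ∫_10^39 x·e^(−x/14) dx = 118.716.
Endpoint term: (f(10) + f(39))/2 = (4.89542 + 2.40572)/2 = 3.65057.
So far: 122.366.
Correction k=1: B_{2}/2! · (f^{(1)}(39) − f^{(1)}(10)) = 1/12 · (-0.110152 − 0.139869) = -0.0208351.
Partial sum through k=1: 122.345.
Correction k=2: B_{4}/4! · (f^{(3)}(39) − f^{(3)}(10)) = −1/720 · (6.74399e-05 − 0.00570894) = 7.83542e-06.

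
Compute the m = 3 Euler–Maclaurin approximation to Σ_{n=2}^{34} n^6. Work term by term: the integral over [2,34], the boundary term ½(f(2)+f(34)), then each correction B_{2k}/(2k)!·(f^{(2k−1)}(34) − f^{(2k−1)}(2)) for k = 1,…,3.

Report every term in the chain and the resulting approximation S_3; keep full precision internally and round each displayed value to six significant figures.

The integral term ∫_2^34 x^6 dx = 7.50334e+09.
Endpoint term: (f(2) + f(34))/2 = (64.0000 + 1.54480e+09)/2 = 7.72402e+08.
Running total after boundary: 8.27574e+09.
Correction k=1: B_{2}/2! · (f^{(1)}(34) − f^{(1)}(2)) = 1/12 · (2.72613e+08 − 192.000) = 2.27177e+07.
After k=1: 8.29846e+09.
Correction k=2: B_{4}/4! · (f^{(3)}(34) − f^{(3)}(2)) = −1/720 · (4.71648e+06 − 960.000) = -6549.33.
After k=2: 8.29845e+09.
Correction k=3: B_{6}/6! · (f^{(5)}(34) − f^{(5)}(2)) = 1/30240 · (24480.0 − 1440.00) = 0.761905.

S_3 ≈ 8.29845e+09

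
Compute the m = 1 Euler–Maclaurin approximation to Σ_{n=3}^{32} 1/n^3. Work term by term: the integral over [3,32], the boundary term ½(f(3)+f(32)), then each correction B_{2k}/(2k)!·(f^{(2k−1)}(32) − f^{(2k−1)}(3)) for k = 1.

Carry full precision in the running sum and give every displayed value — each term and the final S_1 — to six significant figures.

S_1 ≈ 0.0766872

The integral term ∫_3^32 1/x^3 dx = 0.0550673.
½[f(3) + f(32)] = ½[0.0370370 + 3.05176e-05] = 0.0185338.
Integral + boundary = 0.0736011.
k=1: B_{2}/(2)! × [f^{(1)}(32) − f^{(1)}(3)] = 1/12 × (-2.86102e-06 − (-0.0370370)) = 0.00308618.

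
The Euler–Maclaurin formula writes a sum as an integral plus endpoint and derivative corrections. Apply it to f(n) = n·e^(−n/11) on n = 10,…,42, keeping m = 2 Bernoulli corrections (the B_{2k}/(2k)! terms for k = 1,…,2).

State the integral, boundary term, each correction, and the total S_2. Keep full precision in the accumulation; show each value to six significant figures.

S_2 ≈ 82.7281

∫_10^42 x·e^(−x/11) dx evaluates to 80.2605.
Endpoint term: (f(10) + f(42))/2 = (4.02890 + 0.922644)/2 = 2.47577.
Running total after boundary: 82.7363.
Order-1 term: 1/12 · (-0.0619090 − 0.0366264) = -0.00821128.
Running total after k=1: 82.7281.
Order-2 term: −1/720 · (-0.000148542 − 0.00696204) = 9.87581e-06.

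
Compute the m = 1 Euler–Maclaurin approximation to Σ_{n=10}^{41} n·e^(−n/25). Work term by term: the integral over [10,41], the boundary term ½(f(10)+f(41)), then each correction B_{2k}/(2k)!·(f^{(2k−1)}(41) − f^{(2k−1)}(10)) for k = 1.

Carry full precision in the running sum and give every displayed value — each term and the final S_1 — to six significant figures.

∫_10^41 x·e^(−x/25) dx evaluates to 266.463.
Boundary: ½(f(10) + f(41)) = ½(6.70320 + 7.95318) = 7.32819.
So far: 273.791.
Order-1 term: 1/12 · (-0.124147 − 0.402192) = -0.0438616.

S_1 ≈ 273.747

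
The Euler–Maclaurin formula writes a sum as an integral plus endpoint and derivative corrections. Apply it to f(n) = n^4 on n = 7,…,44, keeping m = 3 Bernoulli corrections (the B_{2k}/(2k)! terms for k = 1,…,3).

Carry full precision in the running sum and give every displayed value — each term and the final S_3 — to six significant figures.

∫_7^44 x^4 dx evaluates to 3.29799e+07.
Boundary: ½(f(7) + f(44)) = ½(2401.00 + 3.74810e+06) = 1.87525e+06.
Running total after boundary: 3.48551e+07.
Order-1 term: 1/12 · (340736 − 1372.00) = 28280.3.
Running total after k=1: 3.48834e+07.
Order-2 term: −1/720 · (1056.00 − 168.000) = -1.23333.
Running total after k=2: 3.48834e+07.
Order-3 term: 1/30240 · (0.00000 − 0.00000) = 0.00000.

S_3 ≈ 3.48834e+07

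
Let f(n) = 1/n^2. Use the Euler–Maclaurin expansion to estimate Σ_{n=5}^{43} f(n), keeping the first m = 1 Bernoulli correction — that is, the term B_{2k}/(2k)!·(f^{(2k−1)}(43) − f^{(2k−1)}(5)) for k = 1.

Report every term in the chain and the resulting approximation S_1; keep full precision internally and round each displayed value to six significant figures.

∫_5^43 1/x^2 dx evaluates to 0.176744.
Endpoint term: (f(5) + f(43))/2 = (0.0400000 + 0.000540833)/2 = 0.0202704.
Integral + boundary = 0.197015.
k=1: B_{2}/(2)! × [f^{(1)}(43) − f^{(1)}(5)] = 1/12 × (-2.51550e-05 − (-0.0160000)) = 0.00133124.

S_1 ≈ 0.198346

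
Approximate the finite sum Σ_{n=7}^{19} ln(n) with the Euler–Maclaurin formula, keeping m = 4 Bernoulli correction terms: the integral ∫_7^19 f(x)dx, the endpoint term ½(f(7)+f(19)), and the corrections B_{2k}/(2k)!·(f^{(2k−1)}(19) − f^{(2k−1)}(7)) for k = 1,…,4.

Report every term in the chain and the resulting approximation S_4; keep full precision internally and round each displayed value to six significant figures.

S_4 ≈ 32.7606

Integral: ∫_7^19 ln(x) dx = 30.3230.
Endpoint term: (f(7) + f(19))/2 = (1.94591 + 2.94444)/2 = 2.44517.
So far: 32.7681.
Correction k=1: B_{2}/2! · (f^{(1)}(19) − f^{(1)}(7)) = 1/12 · (0.0526316 − 0.142857) = -0.00751880.
After k=1: 32.7606.
Correction k=2: B_{4}/4! · (f^{(3)}(19) − f^{(3)}(7)) = −1/720 · (0.000291588 − 0.00583090) = 7.69349e-06.
After k=2: 32.7606.
Correction k=3: B_{6}/6! · (f^{(5)}(19) − f^{(5)}(7)) = 1/30240 · (9.69267e-06 − 0.00142798) = -4.69009e-08.
After k=3: 32.7606.
Correction k=4: B_{8}/8! · (f^{(7)}(19) − f^{(7)}(7)) = −1/1209600 · (8.05485e-07 − 0.000874271) = 7.22111e-10.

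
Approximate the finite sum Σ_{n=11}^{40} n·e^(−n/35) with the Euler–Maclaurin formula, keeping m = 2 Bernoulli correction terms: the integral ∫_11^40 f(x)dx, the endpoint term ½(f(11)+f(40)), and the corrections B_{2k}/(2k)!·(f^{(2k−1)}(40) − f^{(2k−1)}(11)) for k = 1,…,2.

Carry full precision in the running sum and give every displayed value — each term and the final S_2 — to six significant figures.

∫_11^40 x·e^(−x/35) dx evaluates to 338.670.
Boundary: ½(f(11) + f(40)) = ½(8.03341 + 12.7563) = 10.3948.
Integral + boundary = 349.065.
Order-1 term: 1/12 · (-0.0455581 − 0.500784) = -0.0455285.
After k=1: 349.019.
Order-2 term: −1/720 · (0.000483473 − 0.00160115) = 1.55232e-06.

S_2 ≈ 349.019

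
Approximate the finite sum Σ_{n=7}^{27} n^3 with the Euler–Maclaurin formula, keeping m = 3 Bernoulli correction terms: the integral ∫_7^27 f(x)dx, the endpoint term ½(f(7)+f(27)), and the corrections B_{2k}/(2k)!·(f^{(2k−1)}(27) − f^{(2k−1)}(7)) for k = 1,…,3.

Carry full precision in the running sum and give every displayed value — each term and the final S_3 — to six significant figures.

Integral: ∫_7^27 x^3 dx = 132260.
Endpoint term: (f(7) + f(27))/2 = (343.000 + 19683.0)/2 = 10013.0.
So far: 142273.
k=1: B_{2}/(2)! × [f^{(1)}(27) − f^{(1)}(7)] = 1/12 × (2187.00 − 147.000) = 170.000.
Running total after k=1: 142443.
k=2: B_{4}/(4)! × [f^{(3)}(27) − f^{(3)}(7)] = −1/720 × (6.00000 − 6.00000) = 0.00000.
Running total after k=2: 142443.
k=3: B_{6}/(6)! × [f^{(5)}(27) − f^{(5)}(7)] = 1/30240 × (0.00000 − 0.00000) = 0.00000.

S_3 ≈ 142443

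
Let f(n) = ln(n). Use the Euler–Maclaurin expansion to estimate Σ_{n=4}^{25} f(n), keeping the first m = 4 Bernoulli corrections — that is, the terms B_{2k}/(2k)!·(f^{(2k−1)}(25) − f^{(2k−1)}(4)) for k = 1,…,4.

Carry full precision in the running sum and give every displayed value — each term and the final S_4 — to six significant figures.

∫_4^25 ln(x) dx evaluates to 53.9267.
Endpoint term: (f(4) + f(25))/2 = (1.38629 + 3.21888)/2 = 2.30259.
Running total after boundary: 56.2293.
Correction k=1: B_{2}/2! · (f^{(1)}(25) − f^{(1)}(4)) = 1/12 · (0.0400000 − 0.250000) = -0.0175000.
Running total after k=1: 56.2118.
Correction k=2: B_{4}/4! · (f^{(3)}(25) − f^{(3)}(4)) = −1/720 · (0.000128000 − 0.0312500) = 4.32250e-05.
Running total after k=2: 56.2118.
Correction k=3: B_{6}/6! · (f^{(5)}(25) − f^{(5)}(4)) = 1/30240 · (2.45760e-06 − 0.0234375) = -7.74968e-07.
Running total after k=3: 56.2118.
Correction k=4: B_{8}/8! · (f^{(7)}(25) − f^{(7)}(4)) = −1/1209600 · (1.17965e-07 − 0.0439453) = 3.63304e-08.

S_4 ≈ 56.2118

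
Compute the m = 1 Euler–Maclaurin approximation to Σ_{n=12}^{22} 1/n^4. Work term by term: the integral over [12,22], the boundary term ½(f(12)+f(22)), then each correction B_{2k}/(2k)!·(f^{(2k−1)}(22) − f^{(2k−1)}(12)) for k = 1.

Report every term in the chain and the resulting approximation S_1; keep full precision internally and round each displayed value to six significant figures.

Integral: ∫_12^22 1/x^4 dx = 0.000161596.
Endpoint term: (f(12) + f(22))/2 = (4.82253e-05 + 4.26883e-06)/2 = 2.62471e-05.
Running total after boundary: 0.000187844.
Order-1 term: 1/12 · (-7.76152e-07 − (-1.60751e-05)) = 1.27491e-06.

S_1 ≈ 0.000189118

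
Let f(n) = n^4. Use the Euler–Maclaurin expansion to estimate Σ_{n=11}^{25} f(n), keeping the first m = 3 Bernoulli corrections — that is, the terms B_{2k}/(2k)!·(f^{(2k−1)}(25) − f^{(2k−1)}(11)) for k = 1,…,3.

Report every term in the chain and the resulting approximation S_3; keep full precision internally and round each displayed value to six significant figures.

The integral term ∫_11^25 x^4 dx = 1.92091e+06.
Endpoint term: (f(11) + f(25))/2 = (14641.0 + 390625)/2 = 202633.
So far: 2.12355e+06.
k=1: B_{2}/(2)! × [f^{(1)}(25) − f^{(1)}(11)] = 1/12 × (62500.0 − 5324.00) = 4764.67.
Partial sum through k=1: 2.12831e+06.
k=2: B_{4}/(4)! × [f^{(3)}(25) − f^{(3)}(11)] = −1/720 × (600.000 − 264.000) = -0.466667.
Partial sum through k=2: 2.12831e+06.
k=3: B_{6}/(6)! × [f^{(5)}(25) − f^{(5)}(11)] = 1/30240 × (0.00000 − 0.00000) = 0.00000.

S_3 ≈ 2.12831e+06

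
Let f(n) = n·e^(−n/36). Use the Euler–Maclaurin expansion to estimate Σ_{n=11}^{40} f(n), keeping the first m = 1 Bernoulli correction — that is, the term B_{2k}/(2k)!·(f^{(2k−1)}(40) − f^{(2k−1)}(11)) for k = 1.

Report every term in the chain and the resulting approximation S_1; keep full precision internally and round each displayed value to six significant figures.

∫_11^40 x·e^(−x/36) dx evaluates to 345.848.
Boundary: ½(f(11) + f(40)) = ½(8.10385 + 13.1677) = 10.6358.
Running total after boundary: 356.484.
Correction k=1: B_{2}/2! · (f^{(1)}(40) − f^{(1)}(11)) = 1/12 · (-0.0365770 − 0.511607) = -0.0456820.

S_1 ≈ 356.438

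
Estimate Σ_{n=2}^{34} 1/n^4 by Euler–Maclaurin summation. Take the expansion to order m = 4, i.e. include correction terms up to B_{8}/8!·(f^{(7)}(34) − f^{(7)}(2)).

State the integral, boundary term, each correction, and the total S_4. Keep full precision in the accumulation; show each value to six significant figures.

S_4 ≈ 0.0822130

The integral term ∫_2^34 1/x^4 dx = 0.0416582.
Endpoint term: (f(2) + f(34))/2 = (0.0625000 + 7.48315e-07)/2 = 0.0312504.
Integral + boundary = 0.0729086.
Order-1 term: 1/12 · (-8.80370e-08 − (-0.125000)) = 0.0104167.
Running total after k=1: 0.0833252.
Order-2 term: −1/720 · (-2.28470e-09 − (-0.937500)) = -0.00130208.
Running total after k=2: 0.0820231.
Order-3 term: 1/30240 · (-1.10677e-10 − (-13.1250)) = 0.000434028.
Running total after k=3: 0.0824572.
Order-4 term: −1/1209600 · (-8.61675e-12 − (-295.312)) = -0.000244141.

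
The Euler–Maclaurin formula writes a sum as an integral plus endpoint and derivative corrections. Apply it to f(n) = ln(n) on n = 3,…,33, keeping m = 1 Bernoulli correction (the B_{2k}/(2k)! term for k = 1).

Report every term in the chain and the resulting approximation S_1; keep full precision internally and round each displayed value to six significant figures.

S_1 ≈ 84.3612

∫_3^33 ln(x) dx evaluates to 82.0889.
Endpoint term: (f(3) + f(33))/2 = (1.09861 + 3.49651)/2 = 2.29756.
Running total after boundary: 84.3865.
Correction k=1: B_{2}/2! · (f^{(1)}(33) − f^{(1)}(3)) = 1/12 · (0.0303030 − 0.333333) = -0.0252525.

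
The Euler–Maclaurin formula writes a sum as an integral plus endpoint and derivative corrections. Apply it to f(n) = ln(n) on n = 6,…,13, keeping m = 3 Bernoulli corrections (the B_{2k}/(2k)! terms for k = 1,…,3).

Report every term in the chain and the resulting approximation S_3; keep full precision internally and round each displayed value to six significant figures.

The integral term ∫_6^13 ln(x) dx = 15.5938.
½[f(6) + f(13)] = ½[1.79176 + 2.56495] = 2.17835.
So far: 17.7721.
Order-1 term: 1/12 · (0.0769231 − 0.166667) = -0.00747863.
Running total after k=1: 17.7647.
Order-2 term: −1/720 · (0.000910332 − 0.00925926) = 1.15957e-05.
Running total after k=2: 17.7647.
Order-3 term: 1/30240 · (6.46390e-05 − 0.00308642) = -9.99266e-08.

S_3 ≈ 17.7647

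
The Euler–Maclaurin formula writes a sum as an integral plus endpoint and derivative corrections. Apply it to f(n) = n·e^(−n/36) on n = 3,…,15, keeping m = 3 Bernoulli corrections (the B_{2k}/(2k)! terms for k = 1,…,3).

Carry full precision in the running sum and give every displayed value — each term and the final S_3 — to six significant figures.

∫_3^15 x·e^(−x/36) dx evaluates to 81.3766.
Boundary: ½(f(3) + f(15)) = ½(2.76013 + 9.88861) = 6.32437.
Running total after boundary: 87.7009.
k=1: B_{2}/(2)! × [f^{(1)}(15) − f^{(1)}(3)] = 1/12 × (0.384557 − 0.843374) = -0.0382348.
Running total after k=1: 87.6627.
k=2: B_{4}/(4)! × [f^{(3)}(15) − f^{(3)}(3)] = −1/720 × (0.00131407 − 0.00207057) = 1.05070e-06.
Running total after k=2: 87.6627.
k=3: B_{6}/(6)! × [f^{(5)}(15) − f^{(5)}(3)] = 1/30240 × (1.79893e-06 − 2.69321e-06) = -2.95725e-11.

S_3 ≈ 87.6627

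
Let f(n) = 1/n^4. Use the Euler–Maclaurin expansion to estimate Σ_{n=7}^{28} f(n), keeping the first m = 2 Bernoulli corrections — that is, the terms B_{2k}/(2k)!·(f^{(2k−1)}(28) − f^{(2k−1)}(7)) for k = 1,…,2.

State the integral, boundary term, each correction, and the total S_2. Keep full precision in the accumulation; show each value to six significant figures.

The integral term ∫_7^28 1/x^4 dx = 0.000956633.
½[f(7) + f(28)] = ½[0.000416493 + 1.62693e-06] = 0.000209060.
Running total after boundary: 0.00116569.
k=1: B_{2}/(2)! × [f^{(1)}(28) − f^{(1)}(7)] = 1/12 × (-2.32418e-07 − (-0.000237996)) = 1.98136e-05.
Partial sum through k=1: 0.00118551.
k=2: B_{4}/(4)! × [f^{(3)}(28) − f^{(3)}(7)] = −1/720 × (-8.89355e-09 − (-0.000145712)) = -2.02365e-07.

S_2 ≈ 0.00118530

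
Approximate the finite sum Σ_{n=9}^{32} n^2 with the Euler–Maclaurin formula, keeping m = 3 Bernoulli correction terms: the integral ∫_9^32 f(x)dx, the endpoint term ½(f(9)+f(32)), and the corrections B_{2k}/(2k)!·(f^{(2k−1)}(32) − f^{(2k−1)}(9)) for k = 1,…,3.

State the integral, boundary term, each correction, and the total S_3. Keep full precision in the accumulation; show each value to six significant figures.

S_3 ≈ 11236.0

The integral term ∫_9^32 x^2 dx = 10679.7.
Endpoint term: (f(9) + f(32))/2 = (81.0000 + 1024.00)/2 = 552.500.
So far: 11232.2.
Order-1 term: 1/12 · (64.0000 − 18.0000) = 3.83333.
Partial sum through k=1: 11236.0.
Order-2 term: −1/720 · (0.00000 − 0.00000) = 0.00000.
Partial sum through k=2: 11236.0.
Order-3 term: 1/30240 · (0.00000 − 0.00000) = 0.00000.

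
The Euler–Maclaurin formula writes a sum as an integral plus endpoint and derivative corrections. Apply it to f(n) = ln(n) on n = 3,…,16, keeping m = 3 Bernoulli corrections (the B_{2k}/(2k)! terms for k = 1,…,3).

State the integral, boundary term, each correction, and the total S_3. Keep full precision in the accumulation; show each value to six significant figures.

S_3 ≈ 29.9787

Integral: ∫_3^16 ln(x) dx = 28.0656.
Boundary: ½(f(3) + f(16)) = ½(1.09861 + 2.77259) = 1.93560.
Running total after boundary: 30.0012.
Order-1 term: 1/12 · (0.0625000 − 0.333333) = -0.0225694.
Running total after k=1: 29.9786.
Order-2 term: −1/720 · (0.000488281 − 0.0740741) = 0.000102202.
Running total after k=2: 29.9787.
Order-3 term: 1/30240 · (2.28882e-05 − 0.0987654) = -3.26530e-06.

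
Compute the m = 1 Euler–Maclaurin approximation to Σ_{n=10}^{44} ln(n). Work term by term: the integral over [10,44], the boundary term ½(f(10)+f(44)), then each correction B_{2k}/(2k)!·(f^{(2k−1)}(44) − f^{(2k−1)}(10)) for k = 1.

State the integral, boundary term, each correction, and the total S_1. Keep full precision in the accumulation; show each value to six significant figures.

Integral: ∫_10^44 ln(x) dx = 109.478.
½[f(10) + f(44)] = ½[2.30259 + 3.78419] = 3.04339.
Integral + boundary = 112.522.
Order-1 term: 1/12 · (0.0227273 − 0.100000) = -0.00643939.

S_1 ≈ 112.515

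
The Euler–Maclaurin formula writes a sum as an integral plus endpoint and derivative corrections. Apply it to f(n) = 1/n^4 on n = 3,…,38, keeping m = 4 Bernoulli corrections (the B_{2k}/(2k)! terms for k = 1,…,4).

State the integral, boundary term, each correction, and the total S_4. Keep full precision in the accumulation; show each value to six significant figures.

Integral: ∫_3^38 1/x^4 dx = 0.0123396.
Boundary: ½(f(3) + f(38)) = ½(0.0123457 + 4.79585e-07) = 0.00617308.
Running total after boundary: 0.0185127.
k=1: B_{2}/(2)! × [f^{(1)}(38) − f^{(1)}(3)] = 1/12 × (-5.04826e-08 − (-0.0164609)) = 0.00137174.
Partial sum through k=1: 0.0198844.
k=2: B_{4}/(4)! × [f^{(3)}(38) − f^{(3)}(3)] = −1/720 × (-1.04881e-09 − (-0.0548697)) = -7.62079e-05.
Partial sum through k=2: 0.0198082.
k=3: B_{6}/(6)! × [f^{(5)}(38) − f^{(5)}(3)] = 1/30240 × (-4.06740e-11 − (-0.341411)) = 1.12901e-05.
Partial sum through k=3: 0.0198195.
k=4: B_{8}/(8)! × [f^{(7)}(38) − f^{(7)}(3)] = −1/1209600 × (-2.53508e-12 − (-3.41411)) = -2.82251e-06.

S_4 ≈ 0.0198167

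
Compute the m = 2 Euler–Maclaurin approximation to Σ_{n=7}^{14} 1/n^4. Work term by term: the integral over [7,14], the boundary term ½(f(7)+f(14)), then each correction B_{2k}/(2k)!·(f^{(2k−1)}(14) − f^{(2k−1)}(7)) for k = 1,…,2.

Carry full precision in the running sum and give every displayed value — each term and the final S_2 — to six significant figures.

∫_7^14 1/x^4 dx evaluates to 0.000850340.
Endpoint term: (f(7) + f(14))/2 = (0.000416493 + 2.60308e-05)/2 = 0.000221262.
Integral + boundary = 0.00107160.
Order-1 term: 1/12 · (-7.43738e-06 − (-0.000237996)) = 1.92132e-05.
Running total after k=1: 0.00109082.
Order-2 term: −1/720 · (-1.13837e-06 − (-0.000145712)) = -2.00797e-07.

S_2 ≈ 0.00109061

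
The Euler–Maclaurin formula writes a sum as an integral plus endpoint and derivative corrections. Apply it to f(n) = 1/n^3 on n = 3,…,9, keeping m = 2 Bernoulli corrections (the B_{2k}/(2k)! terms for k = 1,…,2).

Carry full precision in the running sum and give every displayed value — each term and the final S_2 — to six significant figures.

S_2 ≈ 0.0715213

The integral term ∫_3^9 1/x^3 dx = 0.0493827.
½[f(3) + f(9)] = ½[0.0370370 + 0.00137174] = 0.0192044.
So far: 0.0685871.
k=1: B_{2}/(2)! × [f^{(1)}(9) − f^{(1)}(3)] = 1/12 × (-0.000457247 − (-0.0370370)) = 0.00304832.
After k=1: 0.0716354.
k=2: B_{4}/(4)! × [f^{(3)}(9) − f^{(3)}(3)] = −1/720 × (-0.000112901 − (-0.0823045)) = -0.000114155.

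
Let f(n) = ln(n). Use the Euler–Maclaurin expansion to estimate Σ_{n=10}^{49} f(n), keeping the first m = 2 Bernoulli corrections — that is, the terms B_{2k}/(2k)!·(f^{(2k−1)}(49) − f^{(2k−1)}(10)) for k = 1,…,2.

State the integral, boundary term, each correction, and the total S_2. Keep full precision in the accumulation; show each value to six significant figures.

S_2 ≈ 131.764

Integral: ∫_10^49 ln(x) dx = 128.673.
Endpoint term: (f(10) + f(49))/2 = (2.30259 + 3.89182)/2 = 3.09720.
So far: 131.771.
k=1: B_{2}/(2)! × [f^{(1)}(49) − f^{(1)}(10)] = 1/12 × (0.0204082 − 0.100000) = -0.00663265.
Partial sum through k=1: 131.764.
k=2: B_{4}/(4)! × [f^{(3)}(49) − f^{(3)}(10)] = −1/720 × (1.69997e-05 − 0.00200000) = 2.75417e-06.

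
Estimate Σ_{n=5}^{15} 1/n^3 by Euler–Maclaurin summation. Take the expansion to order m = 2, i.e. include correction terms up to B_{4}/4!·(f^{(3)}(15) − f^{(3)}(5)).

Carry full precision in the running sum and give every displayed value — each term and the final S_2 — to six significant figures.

S_2 ≈ 0.0223157

∫_5^15 1/x^3 dx evaluates to 0.0177778.
Endpoint term: (f(5) + f(15))/2 = (0.00800000 + 0.000296296)/2 = 0.00414815.
So far: 0.0219259.
Correction k=1: B_{2}/2! · (f^{(1)}(15) − f^{(1)}(5)) = 1/12 · (-5.92593e-05 − (-0.00480000)) = 0.000395062.
Partial sum through k=1: 0.0223210.
Correction k=2: B_{4}/4! · (f^{(3)}(15) − f^{(3)}(5)) = −1/720 · (-5.26749e-06 − (-0.00384000)) = -5.32602e-06.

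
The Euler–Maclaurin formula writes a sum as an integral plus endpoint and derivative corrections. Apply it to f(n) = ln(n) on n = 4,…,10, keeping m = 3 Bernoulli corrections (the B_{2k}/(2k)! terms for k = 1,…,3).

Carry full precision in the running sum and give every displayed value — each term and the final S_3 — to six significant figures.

The integral term ∫_4^10 ln(x) dx = 11.4807.
Boundary: ½(f(4) + f(10)) = ½(1.38629 + 2.30259) = 1.84444.
So far: 13.3251.
k=1: B_{2}/(2)! × [f^{(1)}(10) − f^{(1)}(4)] = 1/12 × (0.100000 − 0.250000) = -0.0125000.
Running total after k=1: 13.3126.
k=2: B_{4}/(4)! × [f^{(3)}(10) − f^{(3)}(4)] = −1/720 × (0.00200000 − 0.0312500) = 4.06250e-05.
Running total after k=2: 13.3127.
k=3: B_{6}/(6)! × [f^{(5)}(10) − f^{(5)}(4)] = 1/30240 × (0.000240000 − 0.0234375) = -7.67113e-07.

S_3 ≈ 13.3127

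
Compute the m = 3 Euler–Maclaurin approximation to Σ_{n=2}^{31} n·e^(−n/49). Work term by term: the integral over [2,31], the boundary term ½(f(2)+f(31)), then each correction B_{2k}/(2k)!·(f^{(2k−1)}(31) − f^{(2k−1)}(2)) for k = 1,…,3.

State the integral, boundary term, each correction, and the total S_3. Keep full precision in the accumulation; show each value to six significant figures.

Integral: ∫_2^31 x·e^(−x/49) dx = 316.825.
Endpoint term: (f(2) + f(31))/2 = (1.92001 + 16.4666)/2 = 9.19331.
Running total after boundary: 326.019.
Order-1 term: 1/12 · (0.195128 − 0.920822) = -0.0604745.
Partial sum through k=1: 325.958.
Order-2 term: −1/720 · (0.000523736 − 0.00118319) = 9.15905e-07.
Partial sum through k=2: 325.958.
Order-3 term: 1/30240 · (4.02416e-07 − 8.25847e-07) = -1.40023e-11.

S_3 ≈ 325.958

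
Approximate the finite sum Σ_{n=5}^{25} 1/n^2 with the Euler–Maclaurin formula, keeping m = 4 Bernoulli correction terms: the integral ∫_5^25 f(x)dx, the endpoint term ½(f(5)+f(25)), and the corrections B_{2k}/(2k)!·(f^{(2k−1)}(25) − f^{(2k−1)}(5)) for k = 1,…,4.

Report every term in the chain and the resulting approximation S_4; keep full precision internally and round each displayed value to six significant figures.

∫_5^25 1/x^2 dx evaluates to 0.160000.
½[f(5) + f(25)] = ½[0.0400000 + 0.00160000] = 0.0208000.
Running total after boundary: 0.180800.
Order-1 term: 1/12 · (-0.000128000 − (-0.0160000)) = 0.00132267.
Partial sum through k=1: 0.182123.
Order-2 term: −1/720 · (-2.45760e-06 − (-0.00768000)) = -1.06633e-05.
Partial sum through k=2: 0.182112.
Order-3 term: 1/30240 · (-1.17965e-07 − (-0.00921600)) = 3.04758e-07.
Partial sum through k=3: 0.182112.
Order-4 term: −1/1209600 · (-1.05696e-08 − (-0.0206438)) = -1.70667e-08.

S_4 ≈ 0.182112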